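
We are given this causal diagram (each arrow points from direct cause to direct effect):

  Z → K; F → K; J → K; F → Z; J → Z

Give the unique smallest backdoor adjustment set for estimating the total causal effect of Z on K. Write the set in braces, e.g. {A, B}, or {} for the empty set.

{F, J}

Variables eligible for adjustment (non-descendants of Z, excluding Z and K): {F, J}.
Backdoor paths from Z to K:
  P1: Z <- F -> K
  P2: Z <- J -> K
The empty set is not sufficient: P1 (Z <- F -> K) has no collider blocking it and no conditioned non-collider, so it is open.
Try {F, J}:
  P1: blocked at fork node F ∈ conditioning set.
  P2: blocked at fork node J ∈ conditioning set.
{F, J} contains no descendant of Z and blocks every backdoor path.
Every element of {F, J} is needed (dropping F leaves P1 open; dropping J leaves P2 open), so no proper subset is valid.
Among all size-2 subsets of the eligible variables, only {F, J} blocks every backdoor path, so it is the unique smallest valid adjustment set.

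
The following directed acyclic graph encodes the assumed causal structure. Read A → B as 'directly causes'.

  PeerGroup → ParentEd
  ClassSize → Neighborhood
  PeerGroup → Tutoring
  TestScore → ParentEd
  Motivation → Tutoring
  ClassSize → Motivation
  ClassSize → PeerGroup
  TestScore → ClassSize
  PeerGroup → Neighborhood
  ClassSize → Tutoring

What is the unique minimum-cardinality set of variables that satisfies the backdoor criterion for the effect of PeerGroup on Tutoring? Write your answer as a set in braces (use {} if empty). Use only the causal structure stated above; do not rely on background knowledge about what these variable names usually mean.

Variables eligible for adjustment (non-descendants of PeerGroup, excluding PeerGroup and Tutoring): {ClassSize, Motivation, TestScore}.
Backdoor paths from PeerGroup to Tutoring:
  P1: PeerGroup <- ClassSize -> Motivation -> Tutoring
  P2: PeerGroup <- ClassSize -> Tutoring
The empty set is not sufficient: P1 (PeerGroup <- ClassSize -> Motivation -> Tutoring) has no collider blocking it and no conditioned non-collider, so it is open.
Try {ClassSize}:
  P1: blocked at fork node ClassSize ∈ conditioning set.
  P2: blocked at fork node ClassSize ∈ conditioning set.
{ClassSize} contains no descendant of PeerGroup and blocks every backdoor path.
No other singleton works — e.g. {TestScore} leaves P1 open — so {ClassSize} is the unique smallest valid adjustment set.

{ClassSize}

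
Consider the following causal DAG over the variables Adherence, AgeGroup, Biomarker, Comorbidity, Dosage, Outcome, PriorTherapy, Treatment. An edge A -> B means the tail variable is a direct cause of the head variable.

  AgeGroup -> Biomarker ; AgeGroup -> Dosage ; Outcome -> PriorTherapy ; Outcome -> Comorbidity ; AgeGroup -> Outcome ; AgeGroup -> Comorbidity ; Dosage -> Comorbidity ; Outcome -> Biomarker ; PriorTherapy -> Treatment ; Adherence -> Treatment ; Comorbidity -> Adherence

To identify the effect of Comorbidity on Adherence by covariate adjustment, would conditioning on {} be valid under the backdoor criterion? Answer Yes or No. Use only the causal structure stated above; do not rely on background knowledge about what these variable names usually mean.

Backdoor paths from Comorbidity to Adherence (paths whose first edge points into Comorbidity):
  P1: Comorbidity <- AgeGroup -> Outcome -> PriorTherapy -> Treatment <- Adherence
  P2: Comorbidity <- AgeGroup -> Biomarker <- Outcome -> PriorTherapy -> Treatment <- Adherence
  P3: Comorbidity <- Dosage <- AgeGroup -> Outcome -> PriorTherapy -> Treatment <- Adherence
  P4: Comorbidity <- Dosage <- AgeGroup -> Biomarker <- Outcome -> PriorTherapy -> Treatment <- Adherence
  P5: Comorbidity <- Outcome -> PriorTherapy -> Treatment <- Adherence
Condition 1 (no descendant of Comorbidity in the set): holds — descendants of Comorbidity are {Adherence, Treatment}; none are in {}.
Condition 2 (every backdoor path blocked by {}):
  P1: blocked at collider Treatment (neither it nor any descendant is in the conditioning set).
  P2: blocked at collider Biomarker (neither it nor any descendant is in the conditioning set).
  P3: blocked at collider Treatment (neither it nor any descendant is in the conditioning set).
  P4: blocked at collider Biomarker (neither it nor any descendant is in the conditioning set).
  P5: blocked at collider Treatment (neither it nor any descendant is in the conditioning set).
{} satisfies the backdoor criterion.

Yes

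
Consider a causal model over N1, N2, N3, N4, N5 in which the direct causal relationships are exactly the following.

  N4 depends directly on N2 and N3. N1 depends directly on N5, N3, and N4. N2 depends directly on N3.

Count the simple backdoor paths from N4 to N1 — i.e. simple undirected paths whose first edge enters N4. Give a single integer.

A backdoor path from N4 to N1 is any simple undirected path whose first edge points into N4 (i.e. leaves N4 via a parent).
Parents of N4: {N2, N3}.
Enumerating:
  P1: N4 <- N3 -> N1
  P2: N4 <- N2 <- N3 -> N1
That exhausts the simple backdoor paths. Count: 2.

2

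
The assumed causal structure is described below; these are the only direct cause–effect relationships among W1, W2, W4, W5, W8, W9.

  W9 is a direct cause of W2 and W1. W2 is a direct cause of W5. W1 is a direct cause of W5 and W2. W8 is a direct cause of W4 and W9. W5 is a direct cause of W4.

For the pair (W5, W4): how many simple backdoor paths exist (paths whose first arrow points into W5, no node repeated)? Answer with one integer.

4

A backdoor path from W5 to W4 is any simple undirected path whose first edge points into W5 (i.e. leaves W5 via a parent).
Parents of W5: {W1, W2}.
Enumerating:
  P1: W5 <- W1 <- W9 <- W8 -> W4
  P2: W5 <- W1 -> W2 <- W9 <- W8 -> W4
  P3: W5 <- W2 <- W9 <- W8 -> W4
  P4: W5 <- W2 <- W1 <- W9 <- W8 -> W4
That exhausts the simple backdoor paths. Count: 4.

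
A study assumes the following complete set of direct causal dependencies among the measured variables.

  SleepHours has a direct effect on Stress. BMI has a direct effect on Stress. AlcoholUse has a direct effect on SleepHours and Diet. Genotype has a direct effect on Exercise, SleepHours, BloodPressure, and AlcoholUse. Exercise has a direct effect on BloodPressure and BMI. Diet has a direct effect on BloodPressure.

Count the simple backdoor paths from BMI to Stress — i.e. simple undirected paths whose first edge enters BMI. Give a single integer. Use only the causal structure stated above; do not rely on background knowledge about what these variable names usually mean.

A backdoor path from BMI to Stress is any simple undirected path whose first edge points into BMI (i.e. leaves BMI via a parent).
Parents of BMI: {Exercise}.
Enumerating:
  P1: BMI <- Exercise <- Genotype -> AlcoholUse -> SleepHours -> Stress
  P2: BMI <- Exercise <- Genotype -> SleepHours -> Stress
  P3: BMI <- Exercise <- Genotype -> BloodPressure <- Diet <- AlcoholUse -> SleepHours -> Stress
  P4: BMI <- Exercise -> BloodPressure <- Genotype -> AlcoholUse -> SleepHours -> Stress
  P5: BMI <- Exercise -> BloodPressure <- Genotype -> SleepHours -> Stress
  P6: BMI <- Exercise -> BloodPressure <- Diet <- AlcoholUse <- Genotype -> SleepHours -> Stress
  P7: BMI <- Exercise -> BloodPressure <- Diet <- AlcoholUse -> SleepHours -> Stress
That exhausts the simple backdoor paths. Count: 7.

7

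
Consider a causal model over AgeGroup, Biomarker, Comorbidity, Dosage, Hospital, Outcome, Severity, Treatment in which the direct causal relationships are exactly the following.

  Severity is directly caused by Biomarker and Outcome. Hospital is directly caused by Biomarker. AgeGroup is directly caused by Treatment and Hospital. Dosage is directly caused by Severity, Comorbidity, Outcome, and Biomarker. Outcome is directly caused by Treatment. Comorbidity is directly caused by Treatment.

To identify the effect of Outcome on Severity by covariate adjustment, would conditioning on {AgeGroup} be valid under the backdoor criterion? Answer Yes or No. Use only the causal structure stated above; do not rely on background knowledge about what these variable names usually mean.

Backdoor paths from Outcome to Severity (paths whose first edge points into Outcome):
  P1: Outcome <- Treatment -> Comorbidity -> Dosage <- Biomarker -> Severity
  P2: Outcome <- Treatment -> Comorbidity -> Dosage <- Severity
  P3: Outcome <- Treatment -> AgeGroup <- Hospital <- Biomarker -> Severity
  P4: Outcome <- Treatment -> AgeGroup <- Hospital <- Biomarker -> Dosage <- Severity
Condition 1 (no descendant of Outcome in the set): holds — descendants of Outcome are {Dosage, Severity}; none are in {AgeGroup}.
Condition 2 (every backdoor path blocked by {AgeGroup}):
  P1: blocked at collider Dosage (neither it nor any descendant is in the conditioning set).
  P2: blocked at collider Dosage (neither it nor any descendant is in the conditioning set).
  P3: open — collider(s) AgeGroup are conditioned on (or have a conditioned descendant) and no non-collider on the path is in the set.
  P4: blocked at collider Dosage (neither it nor any descendant is in the conditioning set).
{AgeGroup} does not satisfy the backdoor criterion.

No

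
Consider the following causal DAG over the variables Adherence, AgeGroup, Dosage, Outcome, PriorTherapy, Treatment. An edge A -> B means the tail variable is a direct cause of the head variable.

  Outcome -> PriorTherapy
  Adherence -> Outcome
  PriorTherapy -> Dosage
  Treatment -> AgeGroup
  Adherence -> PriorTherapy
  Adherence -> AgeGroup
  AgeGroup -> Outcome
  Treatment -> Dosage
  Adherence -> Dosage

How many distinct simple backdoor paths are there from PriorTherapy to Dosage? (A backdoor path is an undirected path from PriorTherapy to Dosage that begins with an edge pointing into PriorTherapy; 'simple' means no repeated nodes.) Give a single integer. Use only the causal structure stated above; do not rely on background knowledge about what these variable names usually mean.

A backdoor path from PriorTherapy to Dosage is any simple undirected path whose first edge points into PriorTherapy (i.e. leaves PriorTherapy via a parent).
Parents of PriorTherapy: {Adherence, Outcome}.
Enumerating:
  P1: PriorTherapy <- Adherence -> AgeGroup <- Treatment -> Dosage
  P2: PriorTherapy <- Adherence -> Outcome <- AgeGroup <- Treatment -> Dosage
  P3: PriorTherapy <- Adherence -> Dosage
  P4: PriorTherapy <- Outcome <- Adherence -> AgeGroup <- Treatment -> Dosage
  P5: PriorTherapy <- Outcome <- Adherence -> Dosage
  P6: PriorTherapy <- Outcome <- AgeGroup <- Treatment -> Dosage
  P7: PriorTherapy <- Outcome <- AgeGroup <- Adherence -> Dosage
That exhausts the simple backdoor paths. Count: 7.

7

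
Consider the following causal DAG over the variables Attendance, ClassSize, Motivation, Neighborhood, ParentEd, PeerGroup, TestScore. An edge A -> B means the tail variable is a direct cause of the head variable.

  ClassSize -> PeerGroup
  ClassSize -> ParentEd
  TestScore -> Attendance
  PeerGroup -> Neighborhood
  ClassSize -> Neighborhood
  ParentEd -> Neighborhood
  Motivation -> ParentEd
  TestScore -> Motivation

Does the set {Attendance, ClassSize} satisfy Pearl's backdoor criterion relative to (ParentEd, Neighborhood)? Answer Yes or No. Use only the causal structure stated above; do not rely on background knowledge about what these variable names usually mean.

Yes

Backdoor paths from ParentEd to Neighborhood (paths whose first edge points into ParentEd):
  P1: ParentEd <- ClassSize -> PeerGroup -> Neighborhood
  P2: ParentEd <- ClassSize -> Neighborhood
Condition 1 (no descendant of ParentEd in the set): holds — descendants of ParentEd are {Neighborhood}; none are in {Attendance, ClassSize}.
Condition 2 (every backdoor path blocked by {Attendance, ClassSize}):
  P1: blocked at fork node ClassSize ∈ conditioning set.
  P2: blocked at fork node ClassSize ∈ conditioning set.
{Attendance, ClassSize} satisfies the backdoor criterion.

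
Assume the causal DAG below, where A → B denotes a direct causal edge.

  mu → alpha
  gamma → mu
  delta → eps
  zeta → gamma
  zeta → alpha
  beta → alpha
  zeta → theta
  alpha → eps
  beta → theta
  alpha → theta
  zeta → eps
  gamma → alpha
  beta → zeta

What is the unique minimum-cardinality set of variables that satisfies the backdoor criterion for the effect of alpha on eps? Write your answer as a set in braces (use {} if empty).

{zeta}

Variables eligible for adjustment (non-descendants of alpha, excluding alpha and eps): {beta, delta, gamma, mu, zeta}.
Backdoor paths from alpha to eps:
  P1: alpha <- beta -> zeta -> eps
  P2: alpha <- beta -> theta <- zeta -> eps
  P3: alpha <- zeta -> eps
  P4: alpha <- gamma <- zeta -> eps
  P5: alpha <- mu <- gamma <- zeta -> eps
The empty set is not sufficient: P1 (alpha <- beta -> zeta -> eps) has no collider blocking it and no conditioned non-collider, so it is open.
Try {zeta}:
  P1: blocked at chain node zeta ∈ conditioning set.
  P2: blocked at collider theta (neither it nor any descendant is in the conditioning set).
  P3: blocked at fork node zeta ∈ conditioning set.
  P4: blocked at fork node zeta ∈ conditioning set.
  P5: blocked at fork node zeta ∈ conditioning set.
{zeta} contains no descendant of alpha and blocks every backdoor path.
No other singleton works — e.g. {delta} leaves P1 open — so {zeta} is the unique smallest valid adjustment set.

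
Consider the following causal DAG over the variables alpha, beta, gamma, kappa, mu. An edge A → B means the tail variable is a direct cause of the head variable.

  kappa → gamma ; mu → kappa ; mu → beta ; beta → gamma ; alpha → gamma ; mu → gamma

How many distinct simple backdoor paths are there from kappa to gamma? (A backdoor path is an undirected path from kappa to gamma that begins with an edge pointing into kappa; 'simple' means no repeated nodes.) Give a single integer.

A backdoor path from kappa to gamma is any simple undirected path whose first edge points into kappa (i.e. leaves kappa via a parent).
Parents of kappa: {mu}.
Enumerating:
  P1: kappa <- mu -> beta -> gamma
  P2: kappa <- mu -> gamma
That exhausts the simple backdoor paths. Count: 2.

2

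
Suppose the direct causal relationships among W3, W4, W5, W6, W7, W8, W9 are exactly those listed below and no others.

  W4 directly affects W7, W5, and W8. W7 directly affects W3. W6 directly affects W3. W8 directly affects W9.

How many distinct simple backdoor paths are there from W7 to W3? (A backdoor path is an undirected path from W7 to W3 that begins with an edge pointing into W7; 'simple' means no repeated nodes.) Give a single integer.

A backdoor path from W7 to W3 is any simple undirected path whose first edge points into W7 (i.e. leaves W7 via a parent).
Parents of W7: {W4}.
No simple path from any parent of W7 reaches W3 without revisiting W7, so there are no backdoor paths.

0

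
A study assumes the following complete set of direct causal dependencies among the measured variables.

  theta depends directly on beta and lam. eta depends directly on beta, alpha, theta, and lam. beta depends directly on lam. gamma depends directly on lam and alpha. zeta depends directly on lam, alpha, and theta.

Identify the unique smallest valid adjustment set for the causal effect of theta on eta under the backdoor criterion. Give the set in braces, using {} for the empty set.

Variables eligible for adjustment (non-descendants of theta, excluding theta and eta): {alpha, beta, gamma, lam}.
Backdoor paths from theta to eta:
  P1: theta <- lam -> beta -> eta
  P2: theta <- lam -> zeta <- alpha -> eta
  P3: theta <- lam -> gamma <- alpha -> eta
  P4: theta <- lam -> eta
  P5: theta <- beta <- lam -> zeta <- alpha -> eta
  P6: theta <- beta <- lam -> gamma <- alpha -> eta
  P7: theta <- beta <- lam -> eta
  P8: theta <- beta -> eta
The empty set is not sufficient: P1 (theta <- lam -> beta -> eta) has no collider blocking it and no conditioned non-collider, so it is open.
Try {beta, lam}:
  P1: blocked at fork node lam ∈ conditioning set.
  P2: blocked at fork node lam ∈ conditioning set.
  P3: blocked at fork node lam ∈ conditioning set.
  P4: blocked at fork node lam ∈ conditioning set.
  P5: blocked at chain node beta ∈ conditioning set.
  P6: blocked at chain node beta ∈ conditioning set.
  P7: blocked at chain node beta ∈ conditioning set.
  P8: blocked at fork node beta ∈ conditioning set.
{beta, lam} contains no descendant of theta and blocks every backdoor path.
Every element of {beta, lam} is needed (dropping beta leaves P8 open; dropping lam leaves P4 open), so no proper subset is valid.
Among all size-2 subsets of the eligible variables, only {beta, lam} blocks every backdoor path, so it is the unique smallest valid adjustment set.

{beta, lam}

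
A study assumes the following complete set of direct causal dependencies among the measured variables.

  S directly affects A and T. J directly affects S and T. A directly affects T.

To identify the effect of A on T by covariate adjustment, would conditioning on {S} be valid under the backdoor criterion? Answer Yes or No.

Backdoor paths from A to T (paths whose first edge points into A):
  P1: A <- S <- J -> T
  P2: A <- S -> T
Condition 1 (no descendant of A in the set): holds — descendants of A are {T}; none are in {S}.
Condition 2 (every backdoor path blocked by {S}):
  P1: blocked at chain node S ∈ conditioning set.
  P2: blocked at fork node S ∈ conditioning set.
{S} satisfies the backdoor criterion.

Yes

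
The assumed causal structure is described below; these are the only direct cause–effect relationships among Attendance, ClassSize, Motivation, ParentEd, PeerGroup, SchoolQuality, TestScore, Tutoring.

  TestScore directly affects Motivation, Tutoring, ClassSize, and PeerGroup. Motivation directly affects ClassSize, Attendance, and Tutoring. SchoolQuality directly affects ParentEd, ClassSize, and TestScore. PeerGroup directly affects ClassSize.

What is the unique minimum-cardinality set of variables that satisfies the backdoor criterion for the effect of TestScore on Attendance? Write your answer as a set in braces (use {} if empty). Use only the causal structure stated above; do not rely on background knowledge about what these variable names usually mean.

Variables eligible for adjustment (non-descendants of TestScore, excluding TestScore and Attendance): {ParentEd, SchoolQuality}.
Backdoor paths from TestScore to Attendance:
  P1: TestScore <- SchoolQuality -> ClassSize <- Motivation -> Attendance
Each backdoor path contains an unconditioned collider, so every path is already blocked with the empty conditioning set:
  P1: blocked at collider ClassSize (neither it nor any descendant is in the conditioning set).
The empty set is therefore the unique smallest valid set.

{}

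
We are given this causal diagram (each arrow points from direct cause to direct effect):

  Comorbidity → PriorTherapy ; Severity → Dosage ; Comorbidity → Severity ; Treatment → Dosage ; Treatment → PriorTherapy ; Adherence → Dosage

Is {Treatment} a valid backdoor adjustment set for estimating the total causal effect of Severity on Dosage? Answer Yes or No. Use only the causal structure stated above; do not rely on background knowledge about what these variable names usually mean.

Backdoor paths from Severity to Dosage (paths whose first edge points into Severity):
  P1: Severity <- Comorbidity -> PriorTherapy <- Treatment -> Dosage
Condition 1 (no descendant of Severity in the set): holds — descendants of Severity are {Dosage}; none are in {Treatment}.
Condition 2 (every backdoor path blocked by {Treatment}):
  P1: blocked at collider PriorTherapy (neither it nor any descendant is in the conditioning set).
{Treatment} satisfies the backdoor criterion.

Yes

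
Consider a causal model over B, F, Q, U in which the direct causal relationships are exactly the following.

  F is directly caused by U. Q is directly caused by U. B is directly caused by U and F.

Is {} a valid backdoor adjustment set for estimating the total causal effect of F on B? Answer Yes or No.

No

Backdoor paths from F to B (paths whose first edge points into F):
  P1: F <- U -> B
Condition 1 (no descendant of F in the set): holds — descendants of F are {B}; none are in {}.
Condition 2 (every backdoor path blocked by {}):
  P1: open — no interior node is in the conditioning set.
{} does not satisfy the backdoor criterion.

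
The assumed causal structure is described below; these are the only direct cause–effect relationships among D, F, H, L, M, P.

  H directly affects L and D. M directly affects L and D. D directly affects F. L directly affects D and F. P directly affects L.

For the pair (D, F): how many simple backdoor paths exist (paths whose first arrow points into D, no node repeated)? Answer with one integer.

3

A backdoor path from D to F is any simple undirected path whose first edge points into D (i.e. leaves D via a parent).
Parents of D: {H, L, M}.
Enumerating:
  P1: D <- M -> L -> F
  P2: D <- H -> L -> F
  P3: D <- L -> F
That exhausts the simple backdoor paths. Count: 3.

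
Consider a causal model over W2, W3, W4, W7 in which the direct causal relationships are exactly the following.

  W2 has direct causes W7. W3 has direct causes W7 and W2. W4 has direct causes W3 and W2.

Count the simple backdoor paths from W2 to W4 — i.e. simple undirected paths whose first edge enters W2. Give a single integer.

1

A backdoor path from W2 to W4 is any simple undirected path whose first edge points into W2 (i.e. leaves W2 via a parent).
Parents of W2: {W7}.
Enumerating:
  P1: W2 <- W7 -> W3 -> W4
That exhausts the simple backdoor paths. Count: 1.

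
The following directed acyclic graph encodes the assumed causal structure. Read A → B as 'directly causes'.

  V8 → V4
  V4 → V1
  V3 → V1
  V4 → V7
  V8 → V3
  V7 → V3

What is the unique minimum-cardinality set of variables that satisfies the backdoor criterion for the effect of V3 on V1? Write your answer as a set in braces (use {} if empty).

{V4}

Variables eligible for adjustment (non-descendants of V3, excluding V3 and V1): {V4, V7, V8}.
Backdoor paths from V3 to V1:
  P1: V3 <- V8 -> V4 -> V1
  P2: V3 <- V7 <- V4 -> V1
The empty set is not sufficient: P1 (V3 <- V8 -> V4 -> V1) has no collider blocking it and no conditioned non-collider, so it is open.
Try {V4}:
  P1: blocked at chain node V4 ∈ conditioning set.
  P2: blocked at fork node V4 ∈ conditioning set.
{V4} contains no descendant of V3 and blocks every backdoor path.
No other singleton works — e.g. {V8} leaves P2 open — so {V4} is the unique smallest valid adjustment set.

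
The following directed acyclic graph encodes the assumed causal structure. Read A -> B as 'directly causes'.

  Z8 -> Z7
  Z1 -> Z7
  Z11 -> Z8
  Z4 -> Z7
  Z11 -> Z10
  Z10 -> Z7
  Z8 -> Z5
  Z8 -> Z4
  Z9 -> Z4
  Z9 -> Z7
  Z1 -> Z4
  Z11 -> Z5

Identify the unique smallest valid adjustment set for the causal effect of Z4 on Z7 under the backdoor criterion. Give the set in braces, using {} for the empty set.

Variables eligible for adjustment (non-descendants of Z4, excluding Z4 and Z7): {Z1, Z10, Z11, Z5, Z8, Z9}.
Backdoor paths from Z4 to Z7:
  P1: Z4 <- Z1 -> Z7
  P2: Z4 <- Z9 -> Z7
  P3: Z4 <- Z8 <- Z11 -> Z10 -> Z7
  P4: Z4 <- Z8 -> Z5 <- Z11 -> Z10 -> Z7
  P5: Z4 <- Z8 -> Z7
The empty set is not sufficient: P1 (Z4 <- Z1 -> Z7) has no collider blocking it and no conditioned non-collider, so it is open.
Try {Z1, Z8, Z9}:
  P1: blocked at fork node Z1 ∈ conditioning set.
  P2: blocked at fork node Z9 ∈ conditioning set.
  P3: blocked at chain node Z8 ∈ conditioning set.
  P4: blocked at fork node Z8 ∈ conditioning set.
  P5: blocked at fork node Z8 ∈ conditioning set.
{Z1, Z8, Z9} contains no descendant of Z4 and blocks every backdoor path.
Every element of {Z1, Z8, Z9} is needed (dropping Z1 leaves P1 open; dropping Z8 leaves P3 open; dropping Z9 leaves P2 open), so no proper subset is valid.
Among all size-3 subsets of the eligible variables, only {Z1, Z8, Z9} blocks every backdoor path, so it is the unique smallest valid adjustment set.

{Z1, Z8, Z9}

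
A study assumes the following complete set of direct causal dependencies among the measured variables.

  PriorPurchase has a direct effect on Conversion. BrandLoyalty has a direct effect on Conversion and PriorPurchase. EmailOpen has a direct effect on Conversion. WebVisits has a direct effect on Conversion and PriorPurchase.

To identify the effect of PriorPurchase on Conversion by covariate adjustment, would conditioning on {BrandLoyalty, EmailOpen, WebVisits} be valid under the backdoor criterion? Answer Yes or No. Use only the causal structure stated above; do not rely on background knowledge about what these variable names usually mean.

Backdoor paths from PriorPurchase to Conversion (paths whose first edge points into PriorPurchase):
  P1: PriorPurchase <- WebVisits -> Conversion
  P2: PriorPurchase <- BrandLoyalty -> Conversion
Condition 1 (no descendant of PriorPurchase in the set): holds — descendants of PriorPurchase are {Conversion}; none are in {BrandLoyalty, EmailOpen, WebVisits}.
Condition 2 (every backdoor path blocked by {BrandLoyalty, EmailOpen, WebVisits}):
  P1: blocked at fork node WebVisits ∈ conditioning set.
  P2: blocked at fork node BrandLoyalty ∈ conditioning set.
{BrandLoyalty, EmailOpen, WebVisits} satisfies the backdoor criterion.

Yes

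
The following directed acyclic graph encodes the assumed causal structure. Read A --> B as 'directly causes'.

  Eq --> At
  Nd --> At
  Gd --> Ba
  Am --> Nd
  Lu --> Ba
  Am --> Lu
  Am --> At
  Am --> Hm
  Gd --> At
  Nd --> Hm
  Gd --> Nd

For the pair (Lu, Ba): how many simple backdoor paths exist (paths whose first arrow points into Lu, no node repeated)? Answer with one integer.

6

A backdoor path from Lu to Ba is any simple undirected path whose first edge points into Lu (i.e. leaves Lu via a parent).
Parents of Lu: {Am}.
Enumerating:
  P1: Lu <- Am -> Nd <- Gd -> Ba
  P2: Lu <- Am -> Nd -> At <- Gd -> Ba
  P3: Lu <- Am -> At <- Gd -> Ba
  P4: Lu <- Am -> At <- Nd <- Gd -> Ba
  P5: Lu <- Am -> Hm <- Nd <- Gd -> Ba
  P6: Lu <- Am -> Hm <- Nd -> At <- Gd -> Ba
That exhausts the simple backdoor paths. Count: 6.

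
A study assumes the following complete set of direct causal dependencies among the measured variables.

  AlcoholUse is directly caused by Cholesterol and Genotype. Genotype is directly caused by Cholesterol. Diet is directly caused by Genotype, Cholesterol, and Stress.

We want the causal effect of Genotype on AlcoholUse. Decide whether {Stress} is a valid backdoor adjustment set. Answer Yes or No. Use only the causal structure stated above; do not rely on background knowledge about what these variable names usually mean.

Backdoor paths from Genotype to AlcoholUse (paths whose first edge points into Genotype):
  P1: Genotype <- Cholesterol -> AlcoholUse
Condition 1 (no descendant of Genotype in the set): holds — descendants of Genotype are {AlcoholUse, Diet}; none are in {Stress}.
Condition 2 (every backdoor path blocked by {Stress}):
  P1: open — no interior node is in the conditioning set.
{Stress} does not satisfy the backdoor criterion.

No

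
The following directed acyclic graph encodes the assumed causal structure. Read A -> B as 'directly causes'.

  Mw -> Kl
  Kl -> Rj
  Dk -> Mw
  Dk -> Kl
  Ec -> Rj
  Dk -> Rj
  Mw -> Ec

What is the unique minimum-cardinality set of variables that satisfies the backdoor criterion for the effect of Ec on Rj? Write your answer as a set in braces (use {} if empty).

{Mw}

Variables eligible for adjustment (non-descendants of Ec, excluding Ec and Rj): {Dk, Kl, Mw}.
Backdoor paths from Ec to Rj:
  P1: Ec <- Mw <- Dk -> Kl -> Rj
  P2: Ec <- Mw <- Dk -> Rj
  P3: Ec <- Mw -> Kl <- Dk -> Rj
  P4: Ec <- Mw -> Kl -> Rj
The empty set is not sufficient: P1 (Ec <- Mw <- Dk -> Kl -> Rj) has no collider blocking it and no conditioned non-collider, so it is open.
Try {Mw}:
  P1: blocked at chain node Mw ∈ conditioning set.
  P2: blocked at chain node Mw ∈ conditioning set.
  P3: blocked at fork node Mw ∈ conditioning set.
  P4: blocked at fork node Mw ∈ conditioning set.
{Mw} contains no descendant of Ec and blocks every backdoor path.
No other singleton works — e.g. {Dk} leaves P4 open — so {Mw} is the unique smallest valid adjustment set.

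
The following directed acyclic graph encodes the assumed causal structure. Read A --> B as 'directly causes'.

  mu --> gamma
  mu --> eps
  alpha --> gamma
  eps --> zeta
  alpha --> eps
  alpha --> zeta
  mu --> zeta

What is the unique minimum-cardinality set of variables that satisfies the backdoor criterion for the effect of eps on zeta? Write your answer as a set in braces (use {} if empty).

{alpha, mu}

Variables eligible for adjustment (non-descendants of eps, excluding eps and zeta): {alpha, gamma, mu}.
Backdoor paths from eps to zeta:
  P1: eps <- mu -> gamma <- alpha -> zeta
  P2: eps <- mu -> zeta
  P3: eps <- alpha -> gamma <- mu -> zeta
  P4: eps <- alpha -> zeta
The empty set is not sufficient: P2 (eps <- mu -> zeta) has no collider blocking it and no conditioned non-collider, so it is open.
Try {alpha, mu}:
  P1: blocked at fork node mu ∈ conditioning set.
  P2: blocked at fork node mu ∈ conditioning set.
  P3: blocked at fork node alpha ∈ conditioning set.
  P4: blocked at fork node alpha ∈ conditioning set.
{alpha, mu} contains no descendant of eps and blocks every backdoor path.
Every element of {alpha, mu} is needed (dropping alpha leaves P4 open; dropping mu leaves P2 open), so no proper subset is valid.
Among all size-2 subsets of the eligible variables, only {alpha, mu} blocks every backdoor path, so it is the unique smallest valid adjustment set.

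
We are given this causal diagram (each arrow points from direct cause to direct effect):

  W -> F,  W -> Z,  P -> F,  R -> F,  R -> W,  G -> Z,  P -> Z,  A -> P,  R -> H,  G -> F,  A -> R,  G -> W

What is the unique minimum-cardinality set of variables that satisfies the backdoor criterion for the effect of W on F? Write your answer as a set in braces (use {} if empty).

{G, R}

Variables eligible for adjustment (non-descendants of W, excluding W and F): {A, G, H, P, R}.
Backdoor paths from W to F:
  P1: W <- R <- A -> P -> F
  P2: W <- R <- A -> P -> Z <- G -> F
  P3: W <- R -> F
  P4: W <- G -> F
  P5: W <- G -> Z <- P <- A -> R -> F
  P6: W <- G -> Z <- P -> F
The empty set is not sufficient: P1 (W <- R <- A -> P -> F) has no collider blocking it and no conditioned non-collider, so it is open.
Try {G, R}:
  P1: blocked at chain node R ∈ conditioning set.
  P2: blocked at chain node R ∈ conditioning set.
  P3: blocked at fork node R ∈ conditioning set.
  P4: blocked at fork node G ∈ conditioning set.
  P5: blocked at fork node G ∈ conditioning set.
  P6: blocked at fork node G ∈ conditioning set.
{G, R} contains no descendant of W and blocks every backdoor path.
Every element of {G, R} is needed (dropping G leaves P4 open; dropping R leaves P1 open), so no proper subset is valid.
Among all size-2 subsets of the eligible variables, only {G, R} blocks every backdoor path, so it is the unique smallest valid adjustment set.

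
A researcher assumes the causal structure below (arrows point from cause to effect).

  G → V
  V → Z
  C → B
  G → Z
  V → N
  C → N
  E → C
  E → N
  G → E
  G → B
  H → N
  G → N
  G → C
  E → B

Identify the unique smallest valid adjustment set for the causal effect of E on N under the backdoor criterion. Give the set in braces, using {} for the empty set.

Variables eligible for adjustment (non-descendants of E, excluding E and N): {G, H, V, Z}.
Backdoor paths from E to N:
  P1: E <- G -> V -> N
  P2: E <- G -> C -> N
  P3: E <- G -> B <- C -> N
  P4: E <- G -> Z <- V -> N
  P5: E <- G -> N
The empty set is not sufficient: P1 (E <- G -> V -> N) has no collider blocking it and no conditioned non-collider, so it is open.
Try {G}:
  P1: blocked at fork node G ∈ conditioning set.
  P2: blocked at fork node G ∈ conditioning set.
  P3: blocked at fork node G ∈ conditioning set.
  P4: blocked at fork node G ∈ conditioning set.
  P5: blocked at fork node G ∈ conditioning set.
{G} contains no descendant of E and blocks every backdoor path.
No other singleton works — e.g. {V} leaves P2 open — so {G} is the unique smallest valid adjustment set.

{G}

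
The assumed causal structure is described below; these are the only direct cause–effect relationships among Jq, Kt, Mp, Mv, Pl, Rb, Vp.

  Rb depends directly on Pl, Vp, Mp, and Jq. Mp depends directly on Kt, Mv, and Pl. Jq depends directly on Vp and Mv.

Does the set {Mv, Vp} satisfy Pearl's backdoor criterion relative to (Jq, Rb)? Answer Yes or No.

Yes

Backdoor paths from Jq to Rb (paths whose first edge points into Jq):
  P1: Jq <- Mv -> Mp <- Pl -> Rb
  P2: Jq <- Mv -> Mp -> Rb
  P3: Jq <- Vp -> Rb
Condition 1 (no descendant of Jq in the set): holds — descendants of Jq are {Rb}; none are in {Mv, Vp}.
Condition 2 (every backdoor path blocked by {Mv, Vp}):
  P1: blocked at fork node Mv ∈ conditioning set.
  P2: blocked at fork node Mv ∈ conditioning set.
  P3: blocked at fork node Vp ∈ conditioning set.
{Mv, Vp} satisfies the backdoor criterion.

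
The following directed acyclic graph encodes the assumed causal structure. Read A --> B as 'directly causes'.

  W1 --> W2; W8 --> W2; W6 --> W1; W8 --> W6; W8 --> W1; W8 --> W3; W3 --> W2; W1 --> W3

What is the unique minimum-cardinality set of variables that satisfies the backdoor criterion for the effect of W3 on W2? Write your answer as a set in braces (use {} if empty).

Variables eligible for adjustment (non-descendants of W3, excluding W3 and W2): {W1, W6, W8}.
Backdoor paths from W3 to W2:
  P1: W3 <- W8 -> W6 -> W1 -> W2
  P2: W3 <- W8 -> W1 -> W2
  P3: W3 <- W8 -> W2
  P4: W3 <- W1 <- W8 -> W2
  P5: W3 <- W1 <- W6 <- W8 -> W2
  P6: W3 <- W1 -> W2
The empty set is not sufficient: P1 (W3 <- W8 -> W6 -> W1 -> W2) has no collider blocking it and no conditioned non-collider, so it is open.
Try {W1, W8}:
  P1: blocked at fork node W8 ∈ conditioning set.
  P2: blocked at fork node W8 ∈ conditioning set.
  P3: blocked at fork node W8 ∈ conditioning set.
  P4: blocked at chain node W1 ∈ conditioning set.
  P5: blocked at chain node W1 ∈ conditioning set.
  P6: blocked at fork node W1 ∈ conditioning set.
{W1, W8} contains no descendant of W3 and blocks every backdoor path.
Every element of {W1, W8} is needed (dropping W1 leaves P6 open; dropping W8 leaves P3 open), so no proper subset is valid.
Among all size-2 subsets of the eligible variables, only {W1, W8} blocks every backdoor path, so it is the unique smallest valid adjustment set.

{W1, W8}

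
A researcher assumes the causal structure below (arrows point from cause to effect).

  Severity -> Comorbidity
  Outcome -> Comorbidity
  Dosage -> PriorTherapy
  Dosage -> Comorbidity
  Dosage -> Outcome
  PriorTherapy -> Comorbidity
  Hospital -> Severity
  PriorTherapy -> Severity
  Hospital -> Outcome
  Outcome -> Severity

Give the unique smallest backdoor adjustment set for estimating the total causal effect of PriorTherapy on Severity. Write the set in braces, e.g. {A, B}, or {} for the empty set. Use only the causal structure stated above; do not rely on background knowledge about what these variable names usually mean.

Variables eligible for adjustment (non-descendants of PriorTherapy, excluding PriorTherapy and Severity): {Dosage, Hospital, Outcome}.
Backdoor paths from PriorTherapy to Severity:
  P1: PriorTherapy <- Dosage -> Outcome <- Hospital -> Severity
  P2: PriorTherapy <- Dosage -> Outcome -> Severity
  P3: PriorTherapy <- Dosage -> Outcome -> Comorbidity <- Severity
  P4: PriorTherapy <- Dosage -> Comorbidity <- Outcome <- Hospital -> Severity
  P5: PriorTherapy <- Dosage -> Comorbidity <- Outcome -> Severity
  P6: PriorTherapy <- Dosage -> Comorbidity <- Severity
The empty set is not sufficient: P2 (PriorTherapy <- Dosage -> Outcome -> Severity) has no collider blocking it and no conditioned non-collider, so it is open.
Try {Dosage}:
  P1: blocked at fork node Dosage ∈ conditioning set.
  P2: blocked at fork node Dosage ∈ conditioning set.
  P3: blocked at fork node Dosage ∈ conditioning set.
  P4: blocked at fork node Dosage ∈ conditioning set.
  P5: blocked at fork node Dosage ∈ conditioning set.
  P6: blocked at fork node Dosage ∈ conditioning set.
{Dosage} contains no descendant of PriorTherapy and blocks every backdoor path.
No other singleton works — e.g. {Hospital} leaves P2 open — so {Dosage} is the unique smallest valid adjustment set.

{Dosage}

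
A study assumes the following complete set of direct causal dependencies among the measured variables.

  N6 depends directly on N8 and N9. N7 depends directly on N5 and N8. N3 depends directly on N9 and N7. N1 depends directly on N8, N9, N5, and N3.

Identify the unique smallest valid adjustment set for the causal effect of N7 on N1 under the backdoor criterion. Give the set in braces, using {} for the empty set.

Variables eligible for adjustment (non-descendants of N7, excluding N7 and N1): {N5, N6, N8, N9}.
Backdoor paths from N7 to N1:
  P1: N7 <- N8 -> N6 <- N9 -> N3 -> N1
  P2: N7 <- N8 -> N6 <- N9 -> N1
  P3: N7 <- N8 -> N1
  P4: N7 <- N5 -> N1
The empty set is not sufficient: P3 (N7 <- N8 -> N1) has no collider blocking it and no conditioned non-collider, so it is open.
Try {N5, N8}:
  P1: blocked at fork node N8 ∈ conditioning set.
  P2: blocked at fork node N8 ∈ conditioning set.
  P3: blocked at fork node N8 ∈ conditioning set.
  P4: blocked at fork node N5 ∈ conditioning set.
{N5, N8} contains no descendant of N7 and blocks every backdoor path.
Every element of {N5, N8} is needed (dropping N5 leaves P4 open; dropping N8 leaves P3 open), so no proper subset is valid.
Among all size-2 subsets of the eligible variables, only {N5, N8} blocks every backdoor path, so it is the unique smallest valid adjustment set.

{N5, N8}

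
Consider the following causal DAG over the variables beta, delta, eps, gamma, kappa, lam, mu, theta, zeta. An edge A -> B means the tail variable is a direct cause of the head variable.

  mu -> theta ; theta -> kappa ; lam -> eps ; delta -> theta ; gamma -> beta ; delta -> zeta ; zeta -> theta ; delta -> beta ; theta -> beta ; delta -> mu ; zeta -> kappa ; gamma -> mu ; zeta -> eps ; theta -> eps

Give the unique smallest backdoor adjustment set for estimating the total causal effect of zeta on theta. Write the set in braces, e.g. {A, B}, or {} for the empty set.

Variables eligible for adjustment (non-descendants of zeta, excluding zeta and theta): {delta, gamma, lam, mu}.
Backdoor paths from zeta to theta:
  P1: zeta <- delta -> mu <- gamma -> beta <- theta
  P2: zeta <- delta -> mu -> theta
  P3: zeta <- delta -> theta
  P4: zeta <- delta -> beta <- gamma -> mu -> theta
  P5: zeta <- delta -> beta <- theta
The empty set is not sufficient: P2 (zeta <- delta -> mu -> theta) has no collider blocking it and no conditioned non-collider, so it is open.
Try {delta}:
  P1: blocked at fork node delta ∈ conditioning set.
  P2: blocked at fork node delta ∈ conditioning set.
  P3: blocked at fork node delta ∈ conditioning set.
  P4: blocked at fork node delta ∈ conditioning set.
  P5: blocked at fork node delta ∈ conditioning set.
{delta} contains no descendant of zeta and blocks every backdoor path.
No other singleton works — e.g. {gamma} leaves P2 open — so {delta} is the unique smallest valid adjustment set.

{delta}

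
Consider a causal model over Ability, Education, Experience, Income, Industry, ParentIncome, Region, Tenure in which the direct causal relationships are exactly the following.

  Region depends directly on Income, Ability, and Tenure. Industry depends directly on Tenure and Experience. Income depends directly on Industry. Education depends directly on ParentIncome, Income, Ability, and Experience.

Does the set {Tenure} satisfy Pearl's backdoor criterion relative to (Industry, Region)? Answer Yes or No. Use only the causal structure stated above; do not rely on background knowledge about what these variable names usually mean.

Yes

Backdoor paths from Industry to Region (paths whose first edge points into Industry):
  P1: Industry <- Tenure -> Region
  P2: Industry <- Experience -> Education <- Ability -> Region
  P3: Industry <- Experience -> Education <- Income -> Region
Condition 1 (no descendant of Industry in the set): holds — descendants of Industry are {Education, Income, Region}; none are in {Tenure}.
Condition 2 (every backdoor path blocked by {Tenure}):
  P1: blocked at fork node Tenure ∈ conditioning set.
  P2: blocked at collider Education (neither it nor any descendant is in the conditioning set).
  P3: blocked at collider Education (neither it nor any descendant is in the conditioning set).
{Tenure} satisfies the backdoor criterion.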